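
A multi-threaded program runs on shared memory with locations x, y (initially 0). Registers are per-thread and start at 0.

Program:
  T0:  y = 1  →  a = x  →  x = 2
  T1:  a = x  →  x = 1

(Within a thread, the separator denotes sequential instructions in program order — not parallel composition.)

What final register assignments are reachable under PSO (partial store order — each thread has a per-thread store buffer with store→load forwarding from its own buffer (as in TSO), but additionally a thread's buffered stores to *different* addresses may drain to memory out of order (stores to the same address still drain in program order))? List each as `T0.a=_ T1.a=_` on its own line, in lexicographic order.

T0.a=0 T1.a=0
T0.a=0 T1.a=2
T0.a=1 T1.a=0

outcome vector order: (T0.a,T1.a)
|PSO outcomes| = 3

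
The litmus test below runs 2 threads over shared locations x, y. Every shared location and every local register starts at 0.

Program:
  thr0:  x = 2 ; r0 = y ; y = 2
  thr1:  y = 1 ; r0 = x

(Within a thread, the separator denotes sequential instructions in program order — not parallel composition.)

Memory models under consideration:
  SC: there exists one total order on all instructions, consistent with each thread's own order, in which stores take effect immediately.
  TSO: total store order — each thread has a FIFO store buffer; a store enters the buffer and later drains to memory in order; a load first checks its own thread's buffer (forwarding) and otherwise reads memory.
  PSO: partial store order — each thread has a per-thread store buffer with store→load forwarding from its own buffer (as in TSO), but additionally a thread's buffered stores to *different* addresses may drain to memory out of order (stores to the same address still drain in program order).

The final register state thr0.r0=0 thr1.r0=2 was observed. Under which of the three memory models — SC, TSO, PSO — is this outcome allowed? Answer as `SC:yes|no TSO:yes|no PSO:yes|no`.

SC:yes TSO:yes PSO:yes

outcome vector order: (thr0.r0,thr1.r0)
SC: 3 outcomes — {(0,2); (1,0); (1,2)}
TSO: 4 outcomes — {(0,0); (0,2); (1,0); (1,2)}
PSO: 4 outcomes — {(0,0); (0,2); (1,0); (1,2)}
target (0,2) ∈ {SC,TSO,PSO}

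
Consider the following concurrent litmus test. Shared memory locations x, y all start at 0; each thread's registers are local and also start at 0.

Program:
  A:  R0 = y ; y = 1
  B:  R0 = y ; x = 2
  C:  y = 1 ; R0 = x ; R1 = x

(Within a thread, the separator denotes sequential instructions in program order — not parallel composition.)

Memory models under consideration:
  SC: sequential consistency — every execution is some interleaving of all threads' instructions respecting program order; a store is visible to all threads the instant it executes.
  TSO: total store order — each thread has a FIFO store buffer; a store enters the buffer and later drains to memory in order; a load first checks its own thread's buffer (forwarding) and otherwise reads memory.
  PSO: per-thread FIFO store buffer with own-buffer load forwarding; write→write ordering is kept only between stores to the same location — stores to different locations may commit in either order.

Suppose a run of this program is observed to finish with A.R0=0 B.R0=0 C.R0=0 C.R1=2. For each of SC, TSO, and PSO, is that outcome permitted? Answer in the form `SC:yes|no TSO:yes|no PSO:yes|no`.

outcome vector order: (A.R0,B.R0,C.R0,C.R1)
SC (12): <0 0 0 0> <0 0 0 2> <0 0 2 2> <0 1 0 0> <0 1 0 2> <0 1 2 2> <1 0 0 0> <1 0 0 2> <1 0 2 2> <1 1 0 0> <1 1 0 2> <1 1 2 2>
TSO (12): <0 0 0 0> <0 0 0 2> <0 0 2 2> <0 1 0 0> <0 1 0 2> <0 1 2 2> <1 0 0 0> <1 0 0 2> <1 0 2 2> <1 1 0 0> <1 1 0 2> <1 1 2 2>
PSO (12): <0 0 0 0> <0 0 0 2> <0 0 2 2> <0 1 0 0> <0 1 0 2> <0 1 2 2> <1 0 0 0> <1 0 0 2> <1 0 2 2> <1 1 0 0> <1 1 0 2> <1 1 2 2>
target <0 0 0 2> ∈ {SC,TSO,PSO}

SC:yes TSO:yes PSO:yes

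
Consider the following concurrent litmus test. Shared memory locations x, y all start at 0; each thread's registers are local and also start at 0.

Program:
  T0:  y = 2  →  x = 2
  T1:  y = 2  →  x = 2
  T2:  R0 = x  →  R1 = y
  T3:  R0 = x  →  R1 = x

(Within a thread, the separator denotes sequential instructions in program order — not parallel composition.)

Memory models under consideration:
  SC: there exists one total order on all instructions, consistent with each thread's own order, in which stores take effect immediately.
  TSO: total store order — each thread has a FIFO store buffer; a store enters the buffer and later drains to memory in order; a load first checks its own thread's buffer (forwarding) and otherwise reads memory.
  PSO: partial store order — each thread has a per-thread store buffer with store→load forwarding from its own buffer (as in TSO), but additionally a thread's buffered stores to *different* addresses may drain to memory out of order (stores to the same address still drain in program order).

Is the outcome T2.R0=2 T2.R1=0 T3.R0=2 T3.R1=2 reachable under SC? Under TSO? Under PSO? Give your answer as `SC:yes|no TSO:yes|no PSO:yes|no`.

outcome vector order: (T2.R0,T2.R1,T3.R0,T3.R1)
SC: 9 outcomes — {0/0/0/0; 0/0/0/2; 0/0/2/2; 0/2/0/0; 0/2/0/2; 0/2/2/2; 2/2/0/0; 2/2/0/2; 2/2/2/2}
TSO: 9 outcomes — {0/0/0/0; 0/0/0/2; 0/0/2/2; 0/2/0/0; 0/2/0/2; 0/2/2/2; 2/2/0/0; 2/2/0/2; 2/2/2/2}
PSO: 12 outcomes — {0/0/0/0; 0/0/0/2; 0/0/2/2; 0/2/0/0; 0/2/0/2; 0/2/2/2; 2/0/0/0; 2/0/0/2; 2/0/2/2; 2/2/0/0; 2/2/0/2; 2/2/2/2}
target 2/0/2/2 ∈ {PSO}

SC:no TSO:no PSO:yes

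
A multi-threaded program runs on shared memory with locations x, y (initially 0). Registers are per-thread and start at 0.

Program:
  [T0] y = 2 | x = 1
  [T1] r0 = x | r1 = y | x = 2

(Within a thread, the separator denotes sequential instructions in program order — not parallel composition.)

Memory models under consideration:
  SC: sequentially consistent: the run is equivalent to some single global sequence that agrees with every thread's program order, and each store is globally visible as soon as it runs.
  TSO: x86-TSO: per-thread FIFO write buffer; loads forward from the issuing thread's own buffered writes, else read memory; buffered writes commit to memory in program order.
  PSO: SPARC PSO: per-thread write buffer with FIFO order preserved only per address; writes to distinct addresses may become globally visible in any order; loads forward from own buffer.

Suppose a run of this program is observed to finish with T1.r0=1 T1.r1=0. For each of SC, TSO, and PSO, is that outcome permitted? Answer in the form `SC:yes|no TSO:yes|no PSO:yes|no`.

outcome vector order: (T1.r0,T1.r1)
SC (3): 0/0, 0/2, 1/2
TSO (3): 0/0, 0/2, 1/2
PSO (4): 0/0, 0/2, 1/0, 1/2
target 1/0 ∈ {PSO}

SC:no TSO:no PSO:yes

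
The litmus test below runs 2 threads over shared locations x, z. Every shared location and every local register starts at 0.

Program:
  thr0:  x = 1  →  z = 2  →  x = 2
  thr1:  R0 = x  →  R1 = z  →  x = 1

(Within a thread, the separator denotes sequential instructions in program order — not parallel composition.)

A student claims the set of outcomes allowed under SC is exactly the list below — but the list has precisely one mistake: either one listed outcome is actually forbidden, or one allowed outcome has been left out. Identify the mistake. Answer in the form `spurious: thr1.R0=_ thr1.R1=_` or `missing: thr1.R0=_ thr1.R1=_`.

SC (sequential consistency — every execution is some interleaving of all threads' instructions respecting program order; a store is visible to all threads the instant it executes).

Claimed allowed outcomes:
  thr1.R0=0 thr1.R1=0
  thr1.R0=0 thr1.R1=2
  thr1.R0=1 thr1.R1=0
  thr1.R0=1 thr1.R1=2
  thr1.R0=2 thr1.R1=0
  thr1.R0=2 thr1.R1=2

spurious: thr1.R0=2 thr1.R1=0

outcome vector order: (thr1.R0,thr1.R1)
[SC] allowed = {0/0 0/2 1/0 1/2 2/2}
claimed∖SC = {2/0}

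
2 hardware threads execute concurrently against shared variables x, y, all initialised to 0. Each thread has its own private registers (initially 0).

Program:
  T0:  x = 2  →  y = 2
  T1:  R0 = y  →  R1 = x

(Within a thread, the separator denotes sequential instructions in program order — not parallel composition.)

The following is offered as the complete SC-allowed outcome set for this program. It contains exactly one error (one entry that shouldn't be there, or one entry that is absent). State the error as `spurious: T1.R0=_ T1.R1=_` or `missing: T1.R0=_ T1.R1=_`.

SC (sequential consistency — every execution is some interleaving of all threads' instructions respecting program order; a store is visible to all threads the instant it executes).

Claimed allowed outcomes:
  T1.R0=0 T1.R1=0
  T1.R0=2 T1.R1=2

missing: T1.R0=0 T1.R1=2

outcome vector order: (T1.R0,T1.R1)
[SC] allowed = {00; 02; 22}
SC∖claimed = {02}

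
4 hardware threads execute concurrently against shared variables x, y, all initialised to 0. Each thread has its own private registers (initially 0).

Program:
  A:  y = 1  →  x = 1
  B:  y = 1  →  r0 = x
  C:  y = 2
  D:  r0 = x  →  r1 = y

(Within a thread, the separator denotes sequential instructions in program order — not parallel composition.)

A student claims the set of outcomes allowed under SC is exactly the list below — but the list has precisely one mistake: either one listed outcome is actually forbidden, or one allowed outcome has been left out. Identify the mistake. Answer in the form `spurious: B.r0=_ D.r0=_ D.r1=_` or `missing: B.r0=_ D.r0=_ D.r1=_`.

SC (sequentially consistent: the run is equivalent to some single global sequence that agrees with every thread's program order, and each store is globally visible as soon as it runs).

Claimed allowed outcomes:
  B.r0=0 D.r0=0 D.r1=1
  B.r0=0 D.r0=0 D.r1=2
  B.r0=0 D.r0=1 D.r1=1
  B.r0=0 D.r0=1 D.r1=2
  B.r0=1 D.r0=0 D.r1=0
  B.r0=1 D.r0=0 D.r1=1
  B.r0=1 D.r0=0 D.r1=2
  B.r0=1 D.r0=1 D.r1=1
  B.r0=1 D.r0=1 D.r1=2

outcome vector order: (B.r0,D.r0,D.r1)
SC (10): <0 0 0>, <0 0 1>, <0 0 2>, <0 1 1>, <0 1 2>, <1 0 0>, <1 0 1>, <1 0 2>, <1 1 1>, <1 1 2>
SC∖claimed = {<0 0 0>}

missing: B.r0=0 D.r0=0 D.r1=0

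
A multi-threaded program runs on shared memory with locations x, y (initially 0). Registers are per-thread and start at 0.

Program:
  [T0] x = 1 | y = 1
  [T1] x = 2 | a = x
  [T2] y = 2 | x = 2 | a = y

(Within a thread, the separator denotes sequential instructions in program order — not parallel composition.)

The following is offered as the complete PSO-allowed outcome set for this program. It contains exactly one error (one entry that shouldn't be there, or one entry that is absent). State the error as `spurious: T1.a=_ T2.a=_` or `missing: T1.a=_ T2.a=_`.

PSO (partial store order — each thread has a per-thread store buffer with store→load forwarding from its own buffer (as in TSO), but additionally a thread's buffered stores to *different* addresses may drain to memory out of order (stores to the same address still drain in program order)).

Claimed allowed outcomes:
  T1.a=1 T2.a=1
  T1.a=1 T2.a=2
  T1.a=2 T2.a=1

outcome vector order: (T1.a,T2.a)
PSO: 4 outcomes — {1/1 1/2 2/1 2/2}
PSO∖claimed = {2/2}

missing: T1.a=2 T2.a=2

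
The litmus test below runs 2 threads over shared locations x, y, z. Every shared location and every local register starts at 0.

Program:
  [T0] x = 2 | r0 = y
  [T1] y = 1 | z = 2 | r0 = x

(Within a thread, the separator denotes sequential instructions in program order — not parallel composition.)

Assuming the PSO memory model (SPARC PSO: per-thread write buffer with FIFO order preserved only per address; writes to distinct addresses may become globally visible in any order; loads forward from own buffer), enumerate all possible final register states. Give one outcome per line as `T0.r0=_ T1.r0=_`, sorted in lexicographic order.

outcome vector order: (T0.r0,T1.r0)
|PSO outcomes| = 4

T0.r0=0 T1.r0=0
T0.r0=0 T1.r0=2
T0.r0=1 T1.r0=0
T0.r0=1 T1.r0=2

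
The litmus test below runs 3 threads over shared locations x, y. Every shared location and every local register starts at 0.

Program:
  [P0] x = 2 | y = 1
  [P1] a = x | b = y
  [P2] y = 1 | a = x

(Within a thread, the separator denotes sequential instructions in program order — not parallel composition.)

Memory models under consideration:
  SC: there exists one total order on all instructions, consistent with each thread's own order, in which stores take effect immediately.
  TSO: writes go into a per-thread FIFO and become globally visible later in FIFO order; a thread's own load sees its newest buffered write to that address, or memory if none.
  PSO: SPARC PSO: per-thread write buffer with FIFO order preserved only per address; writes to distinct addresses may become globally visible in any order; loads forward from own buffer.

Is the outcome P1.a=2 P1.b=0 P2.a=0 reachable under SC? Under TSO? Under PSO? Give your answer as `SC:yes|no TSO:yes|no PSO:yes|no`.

outcome vector order: (P1.a,P1.b,P2.a)
under SC → (0,0,0); (0,0,2); (0,1,0); (0,1,2); (2,0,2); (2,1,0); (2,1,2)
under TSO → (0,0,0); (0,0,2); (0,1,0); (0,1,2); (2,0,0); (2,0,2); (2,1,0); (2,1,2)
under PSO → (0,0,0); (0,0,2); (0,1,0); (0,1,2); (2,0,0); (2,0,2); (2,1,0); (2,1,2)
target (2,0,0) ∈ {TSO,PSO}

SC:no TSO:yes PSO:yes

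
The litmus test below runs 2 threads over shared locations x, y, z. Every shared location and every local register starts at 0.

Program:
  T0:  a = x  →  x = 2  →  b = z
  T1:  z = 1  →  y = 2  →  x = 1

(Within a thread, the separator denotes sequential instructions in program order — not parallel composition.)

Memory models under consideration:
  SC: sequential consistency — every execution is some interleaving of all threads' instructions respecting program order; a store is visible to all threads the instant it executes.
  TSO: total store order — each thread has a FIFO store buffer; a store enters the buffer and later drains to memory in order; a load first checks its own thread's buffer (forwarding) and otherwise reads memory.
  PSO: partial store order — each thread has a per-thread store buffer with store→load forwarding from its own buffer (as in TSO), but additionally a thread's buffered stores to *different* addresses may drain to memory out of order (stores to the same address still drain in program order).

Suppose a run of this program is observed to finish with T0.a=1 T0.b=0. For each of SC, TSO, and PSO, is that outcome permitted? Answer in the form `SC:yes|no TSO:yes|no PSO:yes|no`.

SC:no TSO:no PSO:yes

outcome vector order: (T0.a,T0.b)
[SC] allowed = {(0,0) (0,1) (1,1)}
[TSO] allowed = {(0,0) (0,1) (1,1)}
[PSO] allowed = {(0,0) (0,1) (1,0) (1,1)}
target (1,0) ∈ {PSO}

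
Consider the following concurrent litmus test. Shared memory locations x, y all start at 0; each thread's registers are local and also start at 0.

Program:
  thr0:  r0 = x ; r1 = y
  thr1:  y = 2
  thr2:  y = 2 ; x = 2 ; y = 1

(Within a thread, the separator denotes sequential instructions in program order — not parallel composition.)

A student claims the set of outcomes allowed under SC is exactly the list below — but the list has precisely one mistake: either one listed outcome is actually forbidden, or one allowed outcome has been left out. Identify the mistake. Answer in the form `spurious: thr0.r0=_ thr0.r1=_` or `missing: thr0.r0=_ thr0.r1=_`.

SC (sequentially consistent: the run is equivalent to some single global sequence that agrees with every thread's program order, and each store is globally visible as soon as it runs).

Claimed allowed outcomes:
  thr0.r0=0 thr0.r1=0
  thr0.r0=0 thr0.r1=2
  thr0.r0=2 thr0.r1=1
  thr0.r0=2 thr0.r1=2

outcome vector order: (thr0.r0,thr0.r1)
under SC → 0/0 0/1 0/2 2/1 2/2
SC∖claimed = {0/1}

missing: thr0.r0=0 thr0.r1=1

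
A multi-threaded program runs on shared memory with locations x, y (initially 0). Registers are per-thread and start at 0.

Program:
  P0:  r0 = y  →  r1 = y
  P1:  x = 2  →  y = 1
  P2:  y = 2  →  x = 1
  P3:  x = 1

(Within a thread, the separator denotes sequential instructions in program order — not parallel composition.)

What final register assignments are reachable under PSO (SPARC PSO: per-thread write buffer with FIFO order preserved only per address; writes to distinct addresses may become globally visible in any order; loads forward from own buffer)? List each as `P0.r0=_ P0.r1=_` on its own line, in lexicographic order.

outcome vector order: (P0.r0,P0.r1)
|PSO outcomes| = 7

P0.r0=0 P0.r1=0
P0.r0=0 P0.r1=1
P0.r0=0 P0.r1=2
P0.r0=1 P0.r1=1
P0.r0=1 P0.r1=2
P0.r0=2 P0.r1=1
P0.r0=2 P0.r1=2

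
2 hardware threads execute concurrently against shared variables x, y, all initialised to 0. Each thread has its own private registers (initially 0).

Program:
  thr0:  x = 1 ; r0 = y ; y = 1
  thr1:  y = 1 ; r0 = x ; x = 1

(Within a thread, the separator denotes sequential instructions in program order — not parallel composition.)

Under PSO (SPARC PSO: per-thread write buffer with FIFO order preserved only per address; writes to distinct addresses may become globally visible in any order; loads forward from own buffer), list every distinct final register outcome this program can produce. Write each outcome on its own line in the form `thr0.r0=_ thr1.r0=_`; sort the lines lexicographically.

thr0.r0=0 thr1.r0=0
thr0.r0=0 thr1.r0=1
thr0.r0=1 thr1.r0=0
thr0.r0=1 thr1.r0=1

outcome vector order: (thr0.r0,thr1.r0)
|PSO outcomes| = 4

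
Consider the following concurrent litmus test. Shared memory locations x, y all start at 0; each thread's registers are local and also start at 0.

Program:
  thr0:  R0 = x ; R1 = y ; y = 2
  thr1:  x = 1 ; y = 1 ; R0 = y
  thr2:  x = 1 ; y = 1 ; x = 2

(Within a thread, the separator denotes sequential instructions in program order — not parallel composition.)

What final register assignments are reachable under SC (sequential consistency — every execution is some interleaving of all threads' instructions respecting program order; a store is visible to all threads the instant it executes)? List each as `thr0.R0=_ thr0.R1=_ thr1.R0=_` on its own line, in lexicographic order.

outcome vector order: (thr0.R0,thr0.R1,thr1.R0)
|SC outcomes| = 10

thr0.R0=0 thr0.R1=0 thr1.R0=1
thr0.R0=0 thr0.R1=0 thr1.R0=2
thr0.R0=0 thr0.R1=1 thr1.R0=1
thr0.R0=0 thr0.R1=1 thr1.R0=2
thr0.R0=1 thr0.R1=0 thr1.R0=1
thr0.R0=1 thr0.R1=0 thr1.R0=2
thr0.R0=1 thr0.R1=1 thr1.R0=1
thr0.R0=1 thr0.R1=1 thr1.R0=2
thr0.R0=2 thr0.R1=1 thr1.R0=1
thr0.R0=2 thr0.R1=1 thr1.R0=2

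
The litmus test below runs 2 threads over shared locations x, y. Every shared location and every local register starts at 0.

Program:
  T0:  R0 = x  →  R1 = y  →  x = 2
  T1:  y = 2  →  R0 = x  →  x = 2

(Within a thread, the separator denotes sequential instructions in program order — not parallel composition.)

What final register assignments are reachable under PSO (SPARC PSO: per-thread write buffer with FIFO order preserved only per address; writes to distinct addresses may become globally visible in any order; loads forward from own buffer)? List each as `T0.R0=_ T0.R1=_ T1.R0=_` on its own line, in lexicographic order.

outcome vector order: (T0.R0,T0.R1,T1.R0)
|PSO outcomes| = 6

T0.R0=0 T0.R1=0 T1.R0=0
T0.R0=0 T0.R1=0 T1.R0=2
T0.R0=0 T0.R1=2 T1.R0=0
T0.R0=0 T0.R1=2 T1.R0=2
T0.R0=2 T0.R1=0 T1.R0=0
T0.R0=2 T0.R1=2 T1.R0=0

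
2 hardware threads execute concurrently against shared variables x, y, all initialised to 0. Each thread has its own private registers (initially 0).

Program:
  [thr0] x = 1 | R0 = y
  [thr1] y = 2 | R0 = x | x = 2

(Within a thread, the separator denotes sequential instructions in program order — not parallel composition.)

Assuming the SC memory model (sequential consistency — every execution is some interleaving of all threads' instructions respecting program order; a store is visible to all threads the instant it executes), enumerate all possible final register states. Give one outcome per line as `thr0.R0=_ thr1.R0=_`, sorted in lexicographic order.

thr0.R0=0 thr1.R0=1
thr0.R0=2 thr1.R0=0
thr0.R0=2 thr1.R0=1

outcome vector order: (thr0.R0,thr1.R0)
|SC outcomes| = 3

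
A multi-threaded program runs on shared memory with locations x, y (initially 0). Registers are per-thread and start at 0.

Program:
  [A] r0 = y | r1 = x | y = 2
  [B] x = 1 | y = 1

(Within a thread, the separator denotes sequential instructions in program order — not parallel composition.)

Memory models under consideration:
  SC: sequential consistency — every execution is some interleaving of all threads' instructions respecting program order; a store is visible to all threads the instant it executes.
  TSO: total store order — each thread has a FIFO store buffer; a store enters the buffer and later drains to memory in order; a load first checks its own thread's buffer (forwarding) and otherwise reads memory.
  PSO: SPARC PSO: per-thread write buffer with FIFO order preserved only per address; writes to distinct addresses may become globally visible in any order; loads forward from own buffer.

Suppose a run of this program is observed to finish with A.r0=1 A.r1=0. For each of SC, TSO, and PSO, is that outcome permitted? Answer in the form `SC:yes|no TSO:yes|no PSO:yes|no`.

outcome vector order: (A.r0,A.r1)
under SC → 0/0 0/1 1/1
under TSO → 0/0 0/1 1/1
under PSO → 0/0 0/1 1/0 1/1
target 1/0 ∈ {PSO}

SC:no TSO:no PSO:yes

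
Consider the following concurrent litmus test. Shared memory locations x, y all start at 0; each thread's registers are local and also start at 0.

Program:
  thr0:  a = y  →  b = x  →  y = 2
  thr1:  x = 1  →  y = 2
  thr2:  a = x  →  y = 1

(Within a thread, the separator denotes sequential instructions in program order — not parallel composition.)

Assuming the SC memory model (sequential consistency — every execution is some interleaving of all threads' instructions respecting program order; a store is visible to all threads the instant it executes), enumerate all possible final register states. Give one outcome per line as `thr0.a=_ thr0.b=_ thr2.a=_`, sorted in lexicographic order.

outcome vector order: (thr0.a,thr0.b,thr2.a)
|SC outcomes| = 9

thr0.a=0 thr0.b=0 thr2.a=0
thr0.a=0 thr0.b=0 thr2.a=1
thr0.a=0 thr0.b=1 thr2.a=0
thr0.a=0 thr0.b=1 thr2.a=1
thr0.a=1 thr0.b=0 thr2.a=0
thr0.a=1 thr0.b=1 thr2.a=0
thr0.a=1 thr0.b=1 thr2.a=1
thr0.a=2 thr0.b=1 thr2.a=0
thr0.a=2 thr0.b=1 thr2.a=1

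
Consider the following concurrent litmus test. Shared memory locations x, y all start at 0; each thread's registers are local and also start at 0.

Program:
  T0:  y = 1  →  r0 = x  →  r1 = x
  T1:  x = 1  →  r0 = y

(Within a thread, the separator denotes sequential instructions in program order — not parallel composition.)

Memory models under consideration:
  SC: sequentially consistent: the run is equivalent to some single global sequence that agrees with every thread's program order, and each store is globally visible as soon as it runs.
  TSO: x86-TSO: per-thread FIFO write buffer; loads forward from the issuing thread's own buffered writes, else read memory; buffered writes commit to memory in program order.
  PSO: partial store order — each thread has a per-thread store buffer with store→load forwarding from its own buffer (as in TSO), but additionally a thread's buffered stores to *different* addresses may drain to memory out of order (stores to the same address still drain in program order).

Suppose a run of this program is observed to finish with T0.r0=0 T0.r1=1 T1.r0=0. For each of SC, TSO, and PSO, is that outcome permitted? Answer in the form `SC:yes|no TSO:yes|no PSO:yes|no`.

SC:no TSO:yes PSO:yes

outcome vector order: (T0.r0,T0.r1,T1.r0)
SC (4): 001 011 110 111
TSO (6): 000 001 010 011 110 111
PSO (6): 000 001 010 011 110 111
target 010 ∈ {TSO,PSO}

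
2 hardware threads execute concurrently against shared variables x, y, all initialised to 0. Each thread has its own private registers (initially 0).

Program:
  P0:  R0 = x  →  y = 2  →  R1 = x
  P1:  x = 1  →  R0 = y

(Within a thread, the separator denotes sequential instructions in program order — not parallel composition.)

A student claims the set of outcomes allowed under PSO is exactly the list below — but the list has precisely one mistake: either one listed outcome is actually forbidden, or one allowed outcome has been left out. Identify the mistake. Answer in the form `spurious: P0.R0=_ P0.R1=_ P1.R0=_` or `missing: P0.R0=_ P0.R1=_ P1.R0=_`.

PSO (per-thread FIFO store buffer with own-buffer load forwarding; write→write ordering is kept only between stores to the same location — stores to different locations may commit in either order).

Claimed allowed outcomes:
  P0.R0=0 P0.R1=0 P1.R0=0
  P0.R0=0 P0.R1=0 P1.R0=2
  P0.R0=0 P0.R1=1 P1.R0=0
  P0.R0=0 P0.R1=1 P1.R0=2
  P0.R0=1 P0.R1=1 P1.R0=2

missing: P0.R0=1 P0.R1=1 P1.R0=0

outcome vector order: (P0.R0,P0.R1,P1.R0)
[PSO] allowed = {<0 0 0> <0 0 2> <0 1 0> <0 1 2> <1 1 0> <1 1 2>}
PSO∖claimed = {<1 1 0>}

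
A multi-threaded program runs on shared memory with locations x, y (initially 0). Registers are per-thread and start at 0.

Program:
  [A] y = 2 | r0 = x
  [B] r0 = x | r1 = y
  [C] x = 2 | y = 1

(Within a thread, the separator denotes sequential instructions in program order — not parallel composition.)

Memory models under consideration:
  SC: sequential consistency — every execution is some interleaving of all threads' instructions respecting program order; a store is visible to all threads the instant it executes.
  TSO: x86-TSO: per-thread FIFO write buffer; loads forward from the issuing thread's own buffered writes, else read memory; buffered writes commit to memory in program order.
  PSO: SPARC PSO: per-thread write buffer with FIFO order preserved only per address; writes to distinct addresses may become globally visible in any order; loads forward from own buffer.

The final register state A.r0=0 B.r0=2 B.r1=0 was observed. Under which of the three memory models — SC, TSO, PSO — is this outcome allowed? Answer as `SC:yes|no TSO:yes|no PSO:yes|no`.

SC:no TSO:yes PSO:yes

outcome vector order: (A.r0,B.r0,B.r1)
SC: 11 outcomes — {0/0/0 0/0/1 0/0/2 0/2/1 0/2/2 2/0/0 2/0/1 2/0/2 2/2/0 2/2/1 2/2/2}
TSO: 12 outcomes — {0/0/0 0/0/1 0/0/2 0/2/0 0/2/1 0/2/2 2/0/0 2/0/1 2/0/2 2/2/0 2/2/1 2/2/2}
PSO: 12 outcomes — {0/0/0 0/0/1 0/0/2 0/2/0 0/2/1 0/2/2 2/0/0 2/0/1 2/0/2 2/2/0 2/2/1 2/2/2}
target 0/2/0 ∈ {TSO,PSO}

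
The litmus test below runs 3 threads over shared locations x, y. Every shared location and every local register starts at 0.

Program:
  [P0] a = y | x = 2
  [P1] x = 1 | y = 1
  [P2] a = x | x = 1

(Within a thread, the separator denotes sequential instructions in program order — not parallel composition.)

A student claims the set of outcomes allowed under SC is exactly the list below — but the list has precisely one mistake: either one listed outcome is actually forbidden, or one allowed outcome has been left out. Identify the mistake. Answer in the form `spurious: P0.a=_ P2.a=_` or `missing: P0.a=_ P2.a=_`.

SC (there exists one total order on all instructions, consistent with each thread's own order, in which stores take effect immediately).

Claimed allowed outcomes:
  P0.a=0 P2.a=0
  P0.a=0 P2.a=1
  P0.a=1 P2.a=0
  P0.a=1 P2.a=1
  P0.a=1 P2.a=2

missing: P0.a=0 P2.a=2

outcome vector order: (P0.a,P2.a)
under SC → <0 0>, <0 1>, <0 2>, <1 0>, <1 1>, <1 2>
SC∖claimed = {<0 2>}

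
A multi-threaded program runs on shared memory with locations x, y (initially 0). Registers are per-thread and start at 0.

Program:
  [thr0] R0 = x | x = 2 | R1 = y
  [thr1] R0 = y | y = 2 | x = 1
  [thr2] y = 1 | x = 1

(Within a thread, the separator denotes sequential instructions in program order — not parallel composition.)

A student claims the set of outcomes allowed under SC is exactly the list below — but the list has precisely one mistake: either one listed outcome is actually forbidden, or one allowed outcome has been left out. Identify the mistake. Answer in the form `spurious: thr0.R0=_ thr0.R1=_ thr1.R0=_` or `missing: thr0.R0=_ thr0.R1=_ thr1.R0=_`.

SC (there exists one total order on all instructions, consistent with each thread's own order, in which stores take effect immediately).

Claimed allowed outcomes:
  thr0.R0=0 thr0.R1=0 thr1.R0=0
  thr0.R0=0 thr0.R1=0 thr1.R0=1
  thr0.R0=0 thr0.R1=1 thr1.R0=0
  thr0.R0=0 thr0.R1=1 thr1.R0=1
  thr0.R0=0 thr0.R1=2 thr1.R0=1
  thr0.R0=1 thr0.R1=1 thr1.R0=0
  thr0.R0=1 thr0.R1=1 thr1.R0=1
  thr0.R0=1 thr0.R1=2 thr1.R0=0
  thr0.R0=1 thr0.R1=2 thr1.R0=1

missing: thr0.R0=0 thr0.R1=2 thr1.R0=0

outcome vector order: (thr0.R0,thr0.R1,thr1.R0)
SC: 10 outcomes — {(0,0,0); (0,0,1); (0,1,0); (0,1,1); (0,2,0); (0,2,1); (1,1,0); (1,1,1); (1,2,0); (1,2,1)}
SC∖claimed = {(0,2,0)}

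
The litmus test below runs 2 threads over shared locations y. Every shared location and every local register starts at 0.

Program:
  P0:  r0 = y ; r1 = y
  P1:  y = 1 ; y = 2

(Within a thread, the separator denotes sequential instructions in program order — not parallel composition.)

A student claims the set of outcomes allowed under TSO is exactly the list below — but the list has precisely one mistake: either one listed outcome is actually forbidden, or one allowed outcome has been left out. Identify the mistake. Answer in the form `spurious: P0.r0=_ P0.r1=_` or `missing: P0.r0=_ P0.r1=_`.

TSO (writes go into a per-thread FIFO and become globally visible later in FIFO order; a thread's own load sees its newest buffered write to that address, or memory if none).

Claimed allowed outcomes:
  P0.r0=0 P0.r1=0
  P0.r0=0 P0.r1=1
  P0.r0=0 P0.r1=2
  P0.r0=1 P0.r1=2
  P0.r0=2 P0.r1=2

outcome vector order: (P0.r0,P0.r1)
[TSO] allowed = {00, 01, 02, 11, 12, 22}
TSO∖claimed = {11}

missing: P0.r0=1 P0.r1=1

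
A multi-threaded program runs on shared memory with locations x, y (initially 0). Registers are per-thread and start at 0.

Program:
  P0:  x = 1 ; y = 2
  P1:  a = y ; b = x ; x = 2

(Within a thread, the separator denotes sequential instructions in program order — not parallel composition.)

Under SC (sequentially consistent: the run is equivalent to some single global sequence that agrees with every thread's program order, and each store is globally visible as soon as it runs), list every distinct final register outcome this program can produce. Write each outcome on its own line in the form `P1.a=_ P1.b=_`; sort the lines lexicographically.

P1.a=0 P1.b=0
P1.a=0 P1.b=1
P1.a=2 P1.b=1

outcome vector order: (P1.a,P1.b)
|SC outcomes| = 3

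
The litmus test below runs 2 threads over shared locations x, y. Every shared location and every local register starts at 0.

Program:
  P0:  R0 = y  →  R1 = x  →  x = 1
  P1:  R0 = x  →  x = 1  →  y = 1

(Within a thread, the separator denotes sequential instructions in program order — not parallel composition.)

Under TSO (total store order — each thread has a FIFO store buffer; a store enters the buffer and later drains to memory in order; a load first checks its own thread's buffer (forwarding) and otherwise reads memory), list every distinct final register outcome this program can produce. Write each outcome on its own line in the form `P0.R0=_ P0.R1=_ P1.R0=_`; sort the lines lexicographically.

outcome vector order: (P0.R0,P0.R1,P1.R0)
|TSO outcomes| = 4

P0.R0=0 P0.R1=0 P1.R0=0
P0.R0=0 P0.R1=0 P1.R0=1
P0.R0=0 P0.R1=1 P1.R0=0
P0.R0=1 P0.R1=1 P1.R0=0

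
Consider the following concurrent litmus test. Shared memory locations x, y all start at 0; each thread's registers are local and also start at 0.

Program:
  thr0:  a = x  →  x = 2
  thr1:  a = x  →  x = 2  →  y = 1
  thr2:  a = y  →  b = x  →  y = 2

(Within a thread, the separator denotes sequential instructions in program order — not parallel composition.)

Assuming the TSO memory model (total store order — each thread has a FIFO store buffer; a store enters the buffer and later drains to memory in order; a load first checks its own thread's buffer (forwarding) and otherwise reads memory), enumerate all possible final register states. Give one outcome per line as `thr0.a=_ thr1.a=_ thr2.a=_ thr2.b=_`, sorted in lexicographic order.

outcome vector order: (thr0.a,thr1.a,thr2.a,thr2.b)
|TSO outcomes| = 9

thr0.a=0 thr1.a=0 thr2.a=0 thr2.b=0
thr0.a=0 thr1.a=0 thr2.a=0 thr2.b=2
thr0.a=0 thr1.a=0 thr2.a=1 thr2.b=2
thr0.a=0 thr1.a=2 thr2.a=0 thr2.b=0
thr0.a=0 thr1.a=2 thr2.a=0 thr2.b=2
thr0.a=0 thr1.a=2 thr2.a=1 thr2.b=2
thr0.a=2 thr1.a=0 thr2.a=0 thr2.b=0
thr0.a=2 thr1.a=0 thr2.a=0 thr2.b=2
thr0.a=2 thr1.a=0 thr2.a=1 thr2.b=2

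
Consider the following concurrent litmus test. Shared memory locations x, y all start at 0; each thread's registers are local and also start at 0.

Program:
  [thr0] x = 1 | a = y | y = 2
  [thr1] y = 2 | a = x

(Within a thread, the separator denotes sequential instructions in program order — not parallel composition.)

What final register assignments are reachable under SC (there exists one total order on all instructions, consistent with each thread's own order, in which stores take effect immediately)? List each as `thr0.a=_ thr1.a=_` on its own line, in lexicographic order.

thr0.a=0 thr1.a=1
thr0.a=2 thr1.a=0
thr0.a=2 thr1.a=1

outcome vector order: (thr0.a,thr1.a)
|SC outcomes| = 3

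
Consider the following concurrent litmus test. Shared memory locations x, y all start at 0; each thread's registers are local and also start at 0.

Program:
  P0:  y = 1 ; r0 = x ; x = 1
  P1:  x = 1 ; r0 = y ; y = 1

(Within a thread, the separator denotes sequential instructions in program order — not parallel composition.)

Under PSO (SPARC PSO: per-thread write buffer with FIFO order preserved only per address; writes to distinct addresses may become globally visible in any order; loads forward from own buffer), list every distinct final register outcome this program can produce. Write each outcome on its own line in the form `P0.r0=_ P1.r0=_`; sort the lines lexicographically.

P0.r0=0 P1.r0=0
P0.r0=0 P1.r0=1
P0.r0=1 P1.r0=0
P0.r0=1 P1.r0=1

outcome vector order: (P0.r0,P1.r0)
|PSO outcomes| = 4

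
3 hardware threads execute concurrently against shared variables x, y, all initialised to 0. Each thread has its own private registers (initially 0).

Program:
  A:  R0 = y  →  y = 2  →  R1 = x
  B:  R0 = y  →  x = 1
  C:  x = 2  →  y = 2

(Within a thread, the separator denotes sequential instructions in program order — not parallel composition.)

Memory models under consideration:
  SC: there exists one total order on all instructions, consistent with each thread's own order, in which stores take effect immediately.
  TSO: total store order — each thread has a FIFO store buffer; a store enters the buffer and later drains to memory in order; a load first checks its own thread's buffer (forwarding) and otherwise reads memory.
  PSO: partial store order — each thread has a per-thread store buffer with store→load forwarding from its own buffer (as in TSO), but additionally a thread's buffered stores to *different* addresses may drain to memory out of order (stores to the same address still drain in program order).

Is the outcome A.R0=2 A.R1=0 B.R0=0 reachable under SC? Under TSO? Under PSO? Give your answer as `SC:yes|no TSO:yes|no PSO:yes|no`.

outcome vector order: (A.R0,A.R1,B.R0)
SC: 10 outcomes — {000, 002, 010, 012, 020, 022, 210, 212, 220, 222}
TSO: 10 outcomes — {000, 002, 010, 012, 020, 022, 210, 212, 220, 222}
PSO: 12 outcomes — {000, 002, 010, 012, 020, 022, 200, 202, 210, 212, 220, 222}
target 200 ∈ {PSO}

SC:no TSO:no PSO:yes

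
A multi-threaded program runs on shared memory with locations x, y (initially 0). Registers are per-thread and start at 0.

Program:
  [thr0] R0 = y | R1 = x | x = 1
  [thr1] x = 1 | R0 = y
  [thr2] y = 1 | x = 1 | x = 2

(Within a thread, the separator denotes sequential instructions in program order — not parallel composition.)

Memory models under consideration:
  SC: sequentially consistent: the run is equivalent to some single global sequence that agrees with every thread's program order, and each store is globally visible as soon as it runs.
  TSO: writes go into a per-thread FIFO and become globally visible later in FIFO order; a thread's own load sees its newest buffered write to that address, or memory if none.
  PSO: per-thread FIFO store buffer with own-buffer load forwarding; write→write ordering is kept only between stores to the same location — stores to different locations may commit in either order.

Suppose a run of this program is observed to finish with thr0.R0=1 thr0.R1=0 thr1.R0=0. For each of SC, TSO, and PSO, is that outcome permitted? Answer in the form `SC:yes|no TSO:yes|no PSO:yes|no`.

outcome vector order: (thr0.R0,thr0.R1,thr1.R0)
SC (11): 000; 001; 010; 011; 020; 021; 101; 110; 111; 120; 121
TSO (12): 000; 001; 010; 011; 020; 021; 100; 101; 110; 111; 120; 121
PSO (12): 000; 001; 010; 011; 020; 021; 100; 101; 110; 111; 120; 121
target 100 ∈ {TSO,PSO}

SC:no TSO:yes PSO:yes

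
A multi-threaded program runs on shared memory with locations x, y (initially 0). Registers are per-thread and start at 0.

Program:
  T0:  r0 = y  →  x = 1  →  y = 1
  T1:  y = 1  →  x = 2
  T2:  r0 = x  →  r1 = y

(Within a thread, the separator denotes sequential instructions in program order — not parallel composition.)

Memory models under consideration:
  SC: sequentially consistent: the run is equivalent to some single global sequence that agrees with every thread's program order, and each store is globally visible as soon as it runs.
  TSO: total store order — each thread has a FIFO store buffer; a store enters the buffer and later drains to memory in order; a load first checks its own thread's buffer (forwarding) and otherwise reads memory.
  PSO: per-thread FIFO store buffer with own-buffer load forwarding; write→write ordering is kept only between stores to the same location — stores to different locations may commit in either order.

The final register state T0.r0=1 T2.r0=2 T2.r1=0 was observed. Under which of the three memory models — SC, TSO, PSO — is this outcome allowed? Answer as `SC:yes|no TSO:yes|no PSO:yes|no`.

outcome vector order: (T0.r0,T2.r0,T2.r1)
SC: 9 outcomes — {<0 0 0>, <0 0 1>, <0 1 0>, <0 1 1>, <0 2 1>, <1 0 0>, <1 0 1>, <1 1 1>, <1 2 1>}
TSO: 9 outcomes — {<0 0 0>, <0 0 1>, <0 1 0>, <0 1 1>, <0 2 1>, <1 0 0>, <1 0 1>, <1 1 1>, <1 2 1>}
PSO: 11 outcomes — {<0 0 0>, <0 0 1>, <0 1 0>, <0 1 1>, <0 2 0>, <0 2 1>, <1 0 0>, <1 0 1>, <1 1 1>, <1 2 0>, <1 2 1>}
target <1 2 0> ∈ {PSO}

SC:no TSO:no PSO:yes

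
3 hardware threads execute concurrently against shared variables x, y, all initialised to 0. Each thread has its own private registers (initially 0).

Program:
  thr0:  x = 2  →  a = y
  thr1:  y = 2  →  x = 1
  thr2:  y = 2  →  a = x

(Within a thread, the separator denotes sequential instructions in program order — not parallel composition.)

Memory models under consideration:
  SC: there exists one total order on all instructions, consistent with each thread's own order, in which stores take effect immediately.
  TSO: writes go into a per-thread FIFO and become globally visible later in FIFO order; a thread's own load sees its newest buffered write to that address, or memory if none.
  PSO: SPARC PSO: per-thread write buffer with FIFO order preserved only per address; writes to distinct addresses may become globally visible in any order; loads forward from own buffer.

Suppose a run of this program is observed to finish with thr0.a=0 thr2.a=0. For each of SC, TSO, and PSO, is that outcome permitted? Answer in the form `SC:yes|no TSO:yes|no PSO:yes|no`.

outcome vector order: (thr0.a,thr2.a)
SC (5): 0/1; 0/2; 2/0; 2/1; 2/2
TSO (6): 0/0; 0/1; 0/2; 2/0; 2/1; 2/2
PSO (6): 0/0; 0/1; 0/2; 2/0; 2/1; 2/2
target 0/0 ∈ {TSO,PSO}

SC:no TSO:yes PSO:yes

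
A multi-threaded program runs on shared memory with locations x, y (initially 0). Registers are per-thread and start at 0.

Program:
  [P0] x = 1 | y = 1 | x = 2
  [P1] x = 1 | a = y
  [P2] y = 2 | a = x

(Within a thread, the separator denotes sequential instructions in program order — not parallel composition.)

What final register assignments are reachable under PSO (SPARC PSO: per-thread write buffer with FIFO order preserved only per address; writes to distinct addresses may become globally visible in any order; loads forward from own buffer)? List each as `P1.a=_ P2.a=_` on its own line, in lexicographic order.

outcome vector order: (P1.a,P2.a)
|PSO outcomes| = 9

P1.a=0 P2.a=0
P1.a=0 P2.a=1
P1.a=0 P2.a=2
P1.a=1 P2.a=0
P1.a=1 P2.a=1
P1.a=1 P2.a=2
P1.a=2 P2.a=0
P1.a=2 P2.a=1
P1.a=2 P2.a=2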